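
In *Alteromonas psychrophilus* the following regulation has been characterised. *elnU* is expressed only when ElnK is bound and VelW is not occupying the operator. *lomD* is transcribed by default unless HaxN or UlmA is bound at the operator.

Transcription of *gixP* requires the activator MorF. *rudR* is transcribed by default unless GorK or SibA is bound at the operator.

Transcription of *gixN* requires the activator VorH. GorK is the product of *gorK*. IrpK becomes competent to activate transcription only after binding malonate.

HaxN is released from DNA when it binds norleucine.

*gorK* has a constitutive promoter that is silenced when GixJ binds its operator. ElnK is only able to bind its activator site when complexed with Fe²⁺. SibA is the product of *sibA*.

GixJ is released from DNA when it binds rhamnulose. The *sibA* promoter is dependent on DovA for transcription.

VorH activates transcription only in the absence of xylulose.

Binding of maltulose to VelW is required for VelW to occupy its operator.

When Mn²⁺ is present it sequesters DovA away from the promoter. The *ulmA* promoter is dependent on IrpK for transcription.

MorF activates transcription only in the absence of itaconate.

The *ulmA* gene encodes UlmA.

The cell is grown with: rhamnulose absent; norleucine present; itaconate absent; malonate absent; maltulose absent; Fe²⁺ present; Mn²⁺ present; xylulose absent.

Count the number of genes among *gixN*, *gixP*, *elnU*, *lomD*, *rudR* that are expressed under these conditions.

Xylulose is absent, so VorH is active.
No repressor is bound and VorH is active, so *gixN* is transcribed.
→ *gixN* is ON.
Itaconate is absent, so MorF is active.
No repressor is bound and MorF is active, so *gixP* is transcribed.
→ *gixP* is ON.
Maltulose is absent, so VelW is inactive.
Fe²⁺ is present, so ElnK is active.
No repressor is bound and ElnK is active, so *elnU* is transcribed.
→ *elnU* is ON.
Norleucine is present, so HaxN is inactive.
Malonate is absent, so IrpK is inactive.
Required activator IrpK is absent, so *ulmA* is not transcribed.
So UlmA is not produced.
With no repressor bound, *lomD* is transcribed.
→ *lomD* is ON.
Rhamnulose is absent, so GixJ is active.
With repressor GixJ bound, *gorK* is not transcribed.
So GorK is not produced.
Mn²⁺ is present, so DovA is inactive.
Required activator DovA is absent, so *sibA* is not transcribed.
So SibA is not produced.
With no repressor bound, *rudR* is transcribed.
→ *rudR* is ON.
5 of the 5 genes are transcribed.

5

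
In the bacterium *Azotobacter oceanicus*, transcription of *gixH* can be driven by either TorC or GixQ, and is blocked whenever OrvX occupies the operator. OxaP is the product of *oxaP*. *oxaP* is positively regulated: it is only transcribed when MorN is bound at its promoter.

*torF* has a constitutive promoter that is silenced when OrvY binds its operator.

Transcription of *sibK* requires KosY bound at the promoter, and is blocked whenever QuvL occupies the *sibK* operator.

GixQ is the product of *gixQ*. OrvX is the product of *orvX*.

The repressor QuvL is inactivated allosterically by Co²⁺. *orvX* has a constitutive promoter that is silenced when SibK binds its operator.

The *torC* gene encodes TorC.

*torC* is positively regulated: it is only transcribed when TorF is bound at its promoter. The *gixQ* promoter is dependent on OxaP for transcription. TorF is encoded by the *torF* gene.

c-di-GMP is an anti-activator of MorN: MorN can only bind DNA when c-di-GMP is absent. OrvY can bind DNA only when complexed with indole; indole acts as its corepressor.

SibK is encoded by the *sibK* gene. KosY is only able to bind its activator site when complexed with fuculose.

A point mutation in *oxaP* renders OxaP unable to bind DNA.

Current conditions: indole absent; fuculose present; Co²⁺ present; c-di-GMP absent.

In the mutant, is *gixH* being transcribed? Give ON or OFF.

ON

Co²⁺ is present, so QuvL is inactive.
Fuculose is present, so KosY is active.
No repressor is bound and KosY is active, so *sibK* is transcribed.
So SibK is produced and active.
With repressor SibK bound, *orvX* is not transcribed.
So OrvX is not produced.
Indole is absent, so OrvY is inactive.
With no repressor bound, *torF* is transcribed.
So TorF is produced and active.
No repressor is bound and TorF is active, so *torC* is transcribed.
So TorC is produced and active.
OxaP is non-functional in this strain, so it has no effect.
Required activator OxaP is absent, so *gixQ* is not transcribed.
So GixQ is not produced.
Activator TorC is present, so *gixH* is transcribed.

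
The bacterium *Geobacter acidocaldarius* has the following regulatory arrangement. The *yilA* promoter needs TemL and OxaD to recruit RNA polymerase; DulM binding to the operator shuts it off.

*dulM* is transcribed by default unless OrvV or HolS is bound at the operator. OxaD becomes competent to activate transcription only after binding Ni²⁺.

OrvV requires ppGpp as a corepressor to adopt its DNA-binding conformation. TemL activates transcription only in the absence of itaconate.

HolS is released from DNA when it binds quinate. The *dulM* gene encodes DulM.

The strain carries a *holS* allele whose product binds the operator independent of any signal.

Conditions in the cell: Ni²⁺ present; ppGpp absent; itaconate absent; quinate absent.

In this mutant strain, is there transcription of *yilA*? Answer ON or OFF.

ON

Itaconate is absent, so TemL is active.
ppGpp is absent, so OrvV is inactive.
HolS is constitutively active in this strain.
With repressor HolS bound, *dulM* is not transcribed.
So DulM is not produced.
Ni²⁺ is present, so OxaD is active.
No repressor is bound and TemL and OxaD are active, so *yilA* is transcribed.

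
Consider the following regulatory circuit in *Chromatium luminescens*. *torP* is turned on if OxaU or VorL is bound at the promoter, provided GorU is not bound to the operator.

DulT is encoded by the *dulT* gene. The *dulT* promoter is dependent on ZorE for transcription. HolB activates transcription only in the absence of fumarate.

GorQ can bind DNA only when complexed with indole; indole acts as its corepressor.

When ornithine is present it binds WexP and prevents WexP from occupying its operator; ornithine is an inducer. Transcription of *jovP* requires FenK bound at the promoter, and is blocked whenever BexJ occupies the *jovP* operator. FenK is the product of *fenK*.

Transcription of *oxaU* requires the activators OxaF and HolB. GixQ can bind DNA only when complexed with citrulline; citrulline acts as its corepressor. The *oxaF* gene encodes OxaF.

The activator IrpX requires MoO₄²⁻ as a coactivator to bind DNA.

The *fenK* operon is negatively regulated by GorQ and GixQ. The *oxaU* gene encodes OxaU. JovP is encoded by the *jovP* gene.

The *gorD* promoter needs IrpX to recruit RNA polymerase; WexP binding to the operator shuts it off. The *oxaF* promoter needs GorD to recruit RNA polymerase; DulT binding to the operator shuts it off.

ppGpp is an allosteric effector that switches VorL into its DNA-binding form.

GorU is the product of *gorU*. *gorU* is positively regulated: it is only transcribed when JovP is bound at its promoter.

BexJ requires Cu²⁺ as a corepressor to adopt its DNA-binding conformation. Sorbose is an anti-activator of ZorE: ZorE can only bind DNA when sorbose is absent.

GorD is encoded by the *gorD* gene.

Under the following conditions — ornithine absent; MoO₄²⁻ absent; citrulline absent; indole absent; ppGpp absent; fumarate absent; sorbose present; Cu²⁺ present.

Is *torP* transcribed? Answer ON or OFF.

OFF

Cu²⁺ is present, so BexJ is active.
Indole is absent, so GorQ is inactive.
Citrulline is absent, so GixQ is inactive.
With no repressor bound, *fenK* is transcribed.
So FenK is produced and active.
With repressor BexJ bound, *jovP* is not transcribed.
So JovP is not produced.
Required activator JovP is absent, so *gorU* is not transcribed.
So GorU is not produced.
Sorbose is present, so ZorE is inactive.
Required activator ZorE is absent, so *dulT* is not transcribed.
So DulT is not produced.
Ornithine is absent, so WexP is active.
MoO₄²⁻ is absent, so IrpX is inactive.
With repressor WexP bound, *gorD* is not transcribed.
So GorD is not produced.
Required activator GorD is absent, so *oxaF* is not transcribed.
So OxaF is not produced.
Fumarate is absent, so HolB is active.
Required activator OxaF is absent, so *oxaU* is not transcribed.
So OxaU is not produced.
ppGpp is absent, so VorL is inactive.
No activator is available at the *torP* promoter, so *torP* is not transcribed.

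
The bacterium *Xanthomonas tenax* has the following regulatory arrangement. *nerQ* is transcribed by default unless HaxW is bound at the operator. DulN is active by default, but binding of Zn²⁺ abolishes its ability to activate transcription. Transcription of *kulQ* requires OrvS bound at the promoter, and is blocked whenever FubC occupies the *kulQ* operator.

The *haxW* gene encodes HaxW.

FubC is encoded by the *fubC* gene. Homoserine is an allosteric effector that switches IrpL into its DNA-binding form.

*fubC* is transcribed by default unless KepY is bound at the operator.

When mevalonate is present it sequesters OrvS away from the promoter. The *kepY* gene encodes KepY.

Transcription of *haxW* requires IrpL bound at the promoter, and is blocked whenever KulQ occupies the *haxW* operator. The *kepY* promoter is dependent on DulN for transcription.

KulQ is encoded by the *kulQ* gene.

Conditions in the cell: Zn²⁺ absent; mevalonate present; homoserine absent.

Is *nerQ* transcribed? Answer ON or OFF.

Zn²⁺ is absent, so DulN is active.
No repressor is bound and DulN is active, so *kepY* is transcribed.
So KepY is produced and active.
With repressor KepY bound, *fubC* is not transcribed.
So FubC is not produced.
Mevalonate is present, so OrvS is inactive.
Required activator OrvS is absent, so *kulQ* is not transcribed.
So KulQ is not produced.
Homoserine is absent, so IrpL is inactive.
Required activator IrpL is absent, so *haxW* is not transcribed.
So HaxW is not produced.
With no repressor bound, *nerQ* is transcribed.

ON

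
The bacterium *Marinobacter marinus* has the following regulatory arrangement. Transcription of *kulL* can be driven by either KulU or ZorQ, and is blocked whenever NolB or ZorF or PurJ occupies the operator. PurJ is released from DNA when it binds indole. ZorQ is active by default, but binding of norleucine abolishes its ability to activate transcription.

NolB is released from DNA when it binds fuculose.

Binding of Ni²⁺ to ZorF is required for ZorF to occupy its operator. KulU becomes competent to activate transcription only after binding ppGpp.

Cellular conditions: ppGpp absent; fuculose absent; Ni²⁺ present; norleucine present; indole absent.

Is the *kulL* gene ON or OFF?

Fuculose is absent, so NolB is active.
ppGpp is absent, so KulU is inactive.
Ni²⁺ is present, so ZorF is active.
Indole is absent, so PurJ is active.
Norleucine is present, so ZorQ is inactive.
With repressor NolB bound, *kulL* is not transcribed.

OFF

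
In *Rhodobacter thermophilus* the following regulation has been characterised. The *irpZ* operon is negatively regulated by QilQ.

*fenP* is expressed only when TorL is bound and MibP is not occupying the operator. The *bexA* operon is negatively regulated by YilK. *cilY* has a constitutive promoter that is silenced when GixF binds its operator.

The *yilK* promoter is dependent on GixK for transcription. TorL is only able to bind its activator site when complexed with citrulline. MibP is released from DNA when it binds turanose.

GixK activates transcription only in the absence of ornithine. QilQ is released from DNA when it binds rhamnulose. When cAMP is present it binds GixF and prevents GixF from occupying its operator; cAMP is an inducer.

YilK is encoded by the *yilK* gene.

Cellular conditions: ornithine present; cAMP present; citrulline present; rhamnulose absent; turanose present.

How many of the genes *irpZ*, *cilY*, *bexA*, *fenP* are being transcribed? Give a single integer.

Rhamnulose is absent, so QilQ is active.
With repressor QilQ bound, *irpZ* is not transcribed.
→ *irpZ* is OFF.
cAMP is present, so GixF is inactive.
With no repressor bound, *cilY* is transcribed.
→ *cilY* is ON.
Ornithine is present, so GixK is inactive.
Required activator GixK is absent, so *yilK* is not transcribed.
So YilK is not produced.
With no repressor bound, *bexA* is transcribed.
→ *bexA* is ON.
Citrulline is present, so TorL is active.
Turanose is present, so MibP is inactive.
No repressor is bound and TorL is active, so *fenP* is transcribed.
→ *fenP* is ON.
3 of the 4 genes are transcribed.

3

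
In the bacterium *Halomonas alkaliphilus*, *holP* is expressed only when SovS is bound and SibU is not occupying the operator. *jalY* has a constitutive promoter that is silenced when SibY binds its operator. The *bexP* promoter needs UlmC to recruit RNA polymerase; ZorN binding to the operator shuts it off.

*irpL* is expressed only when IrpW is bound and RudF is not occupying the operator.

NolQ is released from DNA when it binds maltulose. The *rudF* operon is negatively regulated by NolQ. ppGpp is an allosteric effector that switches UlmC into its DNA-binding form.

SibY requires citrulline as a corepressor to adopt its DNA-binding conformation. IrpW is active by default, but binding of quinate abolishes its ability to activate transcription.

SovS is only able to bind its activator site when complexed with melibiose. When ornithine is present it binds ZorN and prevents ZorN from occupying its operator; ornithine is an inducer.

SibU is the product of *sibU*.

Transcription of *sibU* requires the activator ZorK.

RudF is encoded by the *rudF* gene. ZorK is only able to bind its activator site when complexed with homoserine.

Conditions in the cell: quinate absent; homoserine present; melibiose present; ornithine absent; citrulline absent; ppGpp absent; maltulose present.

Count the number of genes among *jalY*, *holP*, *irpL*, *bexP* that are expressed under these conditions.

Citrulline is absent, so SibY is inactive.
With no repressor bound, *jalY* is transcribed.
→ *jalY* is ON.
Melibiose is present, so SovS is active.
Homoserine is present, so ZorK is active.
No repressor is bound and ZorK is active, so *sibU* is transcribed.
So SibU is produced and active.
With repressor SibU bound, *holP* is not transcribed.
→ *holP* is OFF.
Quinate is absent, so IrpW is active.
Maltulose is present, so NolQ is inactive.
With no repressor bound, *rudF* is transcribed.
So RudF is produced and active.
With repressor RudF bound, *irpL* is not transcribed.
→ *irpL* is OFF.
ppGpp is absent, so UlmC is inactive.
Ornithine is absent, so ZorN is active.
With repressor ZorN bound, *bexP* is not transcribed.
→ *bexP* is OFF.
1 of the 4 genes is transcribed.

1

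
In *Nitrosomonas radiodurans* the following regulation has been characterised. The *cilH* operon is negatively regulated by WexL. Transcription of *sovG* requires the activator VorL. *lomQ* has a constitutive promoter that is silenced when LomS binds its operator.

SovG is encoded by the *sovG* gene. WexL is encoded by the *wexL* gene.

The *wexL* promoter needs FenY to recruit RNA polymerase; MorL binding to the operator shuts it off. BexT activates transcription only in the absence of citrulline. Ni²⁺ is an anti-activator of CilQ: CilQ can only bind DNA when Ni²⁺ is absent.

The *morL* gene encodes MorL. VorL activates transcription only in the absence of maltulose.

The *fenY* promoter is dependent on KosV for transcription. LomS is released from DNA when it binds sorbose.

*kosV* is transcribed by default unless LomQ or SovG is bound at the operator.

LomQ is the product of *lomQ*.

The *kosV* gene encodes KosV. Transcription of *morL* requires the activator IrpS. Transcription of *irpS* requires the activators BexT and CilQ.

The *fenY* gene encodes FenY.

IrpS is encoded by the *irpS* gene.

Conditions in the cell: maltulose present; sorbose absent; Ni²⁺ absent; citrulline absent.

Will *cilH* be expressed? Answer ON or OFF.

Sorbose is absent, so LomS is active.
With repressor LomS bound, *lomQ* is not transcribed.
So LomQ is not produced.
Maltulose is present, so VorL is inactive.
Required activator VorL is absent, so *sovG* is not transcribed.
So SovG is not produced.
With no repressor bound, *kosV* is transcribed.
So KosV is produced and active.
No repressor is bound and KosV is active, so *fenY* is transcribed.
So FenY is produced and active.
Citrulline is absent, so BexT is active.
Ni²⁺ is absent, so CilQ is active.
No repressor is bound and BexT and CilQ are active, so *irpS* is transcribed.
So IrpS is produced and active.
No repressor is bound and IrpS is active, so *morL* is transcribed.
So MorL is produced and active.
With repressor MorL bound, *wexL* is not transcribed.
So WexL is not produced.
With no repressor bound, *cilH* is transcribed.

ON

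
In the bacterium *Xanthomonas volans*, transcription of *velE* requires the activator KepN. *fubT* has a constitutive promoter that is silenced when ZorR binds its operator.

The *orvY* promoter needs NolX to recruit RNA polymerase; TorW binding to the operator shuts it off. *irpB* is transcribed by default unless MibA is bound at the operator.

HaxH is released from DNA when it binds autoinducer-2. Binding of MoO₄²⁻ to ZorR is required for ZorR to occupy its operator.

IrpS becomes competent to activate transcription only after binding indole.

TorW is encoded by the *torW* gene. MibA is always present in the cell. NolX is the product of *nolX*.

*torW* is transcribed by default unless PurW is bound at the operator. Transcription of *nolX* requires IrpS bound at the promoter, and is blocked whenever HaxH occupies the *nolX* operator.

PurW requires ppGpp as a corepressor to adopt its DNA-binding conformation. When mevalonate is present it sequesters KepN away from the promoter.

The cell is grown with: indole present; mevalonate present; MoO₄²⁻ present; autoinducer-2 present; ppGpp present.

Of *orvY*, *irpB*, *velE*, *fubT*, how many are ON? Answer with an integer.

ppGpp is present, so PurW is active.
With repressor PurW bound, *torW* is not transcribed.
So TorW is not produced.
Indole is present, so IrpS is active.
Autoinducer-2 is present, so HaxH is inactive.
No repressor is bound and IrpS is active, so *nolX* is transcribed.
So NolX is produced and active.
No repressor is bound and NolX is active, so *orvY* is transcribed.
→ *orvY* is ON.
MibA is produced constitutively and is active.
With repressor MibA bound, *irpB* is not transcribed.
→ *irpB* is OFF.
Mevalonate is present, so KepN is inactive.
Required activator KepN is absent, so *velE* is not transcribed.
→ *velE* is OFF.
MoO₄²⁻ is present, so ZorR is active.
With repressor ZorR bound, *fubT* is not transcribed.
→ *fubT* is OFF.
1 of the 4 genes is transcribed.

1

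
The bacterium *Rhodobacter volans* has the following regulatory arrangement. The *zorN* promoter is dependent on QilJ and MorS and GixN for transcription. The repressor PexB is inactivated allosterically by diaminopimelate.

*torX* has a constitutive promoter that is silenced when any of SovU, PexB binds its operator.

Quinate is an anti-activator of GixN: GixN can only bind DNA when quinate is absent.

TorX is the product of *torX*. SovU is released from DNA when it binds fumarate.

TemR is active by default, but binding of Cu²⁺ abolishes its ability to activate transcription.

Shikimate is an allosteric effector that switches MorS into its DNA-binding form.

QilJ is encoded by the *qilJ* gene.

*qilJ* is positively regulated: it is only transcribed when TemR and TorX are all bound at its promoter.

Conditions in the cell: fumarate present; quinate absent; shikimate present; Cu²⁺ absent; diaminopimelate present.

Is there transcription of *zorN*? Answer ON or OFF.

Cu²⁺ is absent, so TemR is active.
Fumarate is present, so SovU is inactive.
Diaminopimelate is present, so PexB is inactive.
With no repressor bound, *torX* is transcribed.
So TorX is produced and active.
No repressor is bound and TemR and TorX are active, so *qilJ* is transcribed.
So QilJ is produced and active.
Shikimate is present, so MorS is active.
Quinate is absent, so GixN is active.
No repressor is bound and QilJ and MorS and GixN are active, so *zorN* is transcribed.

ON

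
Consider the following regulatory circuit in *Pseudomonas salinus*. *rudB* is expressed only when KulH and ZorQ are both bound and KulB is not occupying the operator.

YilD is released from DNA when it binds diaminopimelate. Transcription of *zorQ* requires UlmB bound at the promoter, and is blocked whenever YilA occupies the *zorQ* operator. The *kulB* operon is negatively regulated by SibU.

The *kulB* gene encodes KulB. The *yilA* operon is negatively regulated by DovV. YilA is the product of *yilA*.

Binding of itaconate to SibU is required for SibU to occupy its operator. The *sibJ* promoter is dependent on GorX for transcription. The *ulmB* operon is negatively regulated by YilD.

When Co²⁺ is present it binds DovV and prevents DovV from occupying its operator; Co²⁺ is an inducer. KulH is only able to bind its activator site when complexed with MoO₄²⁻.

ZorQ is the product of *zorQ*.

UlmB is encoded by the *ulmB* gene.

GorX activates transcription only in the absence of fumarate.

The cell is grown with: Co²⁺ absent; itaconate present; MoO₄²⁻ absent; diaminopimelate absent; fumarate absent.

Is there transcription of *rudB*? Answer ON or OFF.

MoO₄²⁻ is absent, so KulH is inactive.
Diaminopimelate is absent, so YilD is active.
With repressor YilD bound, *ulmB* is not transcribed.
So UlmB is not produced.
Co²⁺ is absent, so DovV is active.
With repressor DovV bound, *yilA* is not transcribed.
So YilA is not produced.
Required activator UlmB is absent, so *zorQ* is not transcribed.
So ZorQ is not produced.
Itaconate is present, so SibU is active.
With repressor SibU bound, *kulB* is not transcribed.
So KulB is not produced.
Required activator KulH is absent, so *rudB* is not transcribed.

OFF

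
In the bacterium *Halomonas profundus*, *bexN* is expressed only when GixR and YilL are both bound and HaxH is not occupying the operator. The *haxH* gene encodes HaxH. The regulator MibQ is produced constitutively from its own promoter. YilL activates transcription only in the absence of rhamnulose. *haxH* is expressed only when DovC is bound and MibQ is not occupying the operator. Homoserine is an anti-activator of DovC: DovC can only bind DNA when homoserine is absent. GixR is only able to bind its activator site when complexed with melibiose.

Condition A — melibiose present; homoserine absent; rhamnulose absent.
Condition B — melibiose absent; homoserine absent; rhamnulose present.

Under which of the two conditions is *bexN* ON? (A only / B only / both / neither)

Condition A:
Melibiose is present, so GixR is active.
MibQ is produced constitutively and is active.
Homoserine is absent, so DovC is active.
With repressor MibQ bound, *haxH* is not transcribed.
So HaxH is not produced.
Rhamnulose is absent, so YilL is active.
No repressor is bound and GixR and YilL are active, so *bexN* is transcribed.
→ *bexN* is ON in A.
Condition B:
Melibiose is absent, so GixR is inactive.
MibQ is produced constitutively and is active.
Homoserine is absent, so DovC is active.
With repressor MibQ bound, *haxH* is not transcribed.
So HaxH is not produced.
Rhamnulose is present, so YilL is inactive.
Required activator GixR is absent, so *bexN* is not transcribed.
→ *bexN* is OFF in B.

A only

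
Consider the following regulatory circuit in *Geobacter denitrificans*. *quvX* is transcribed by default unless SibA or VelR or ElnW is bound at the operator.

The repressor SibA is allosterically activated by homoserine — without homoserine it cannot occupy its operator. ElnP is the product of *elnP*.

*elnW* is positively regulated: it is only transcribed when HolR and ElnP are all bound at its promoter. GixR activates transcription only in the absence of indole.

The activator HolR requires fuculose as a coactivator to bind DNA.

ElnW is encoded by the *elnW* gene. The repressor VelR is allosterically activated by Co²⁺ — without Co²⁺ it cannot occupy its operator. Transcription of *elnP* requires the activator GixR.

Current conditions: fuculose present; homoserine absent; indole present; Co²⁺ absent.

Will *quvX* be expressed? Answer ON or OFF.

Homoserine is absent, so SibA is inactive.
Co²⁺ is absent, so VelR is inactive.
Fuculose is present, so HolR is active.
Indole is present, so GixR is inactive.
Required activator GixR is absent, so *elnP* is not transcribed.
So ElnP is not produced.
Required activator ElnP is absent, so *elnW* is not transcribed.
So ElnW is not produced.
With no repressor bound, *quvX* is transcribed.

ON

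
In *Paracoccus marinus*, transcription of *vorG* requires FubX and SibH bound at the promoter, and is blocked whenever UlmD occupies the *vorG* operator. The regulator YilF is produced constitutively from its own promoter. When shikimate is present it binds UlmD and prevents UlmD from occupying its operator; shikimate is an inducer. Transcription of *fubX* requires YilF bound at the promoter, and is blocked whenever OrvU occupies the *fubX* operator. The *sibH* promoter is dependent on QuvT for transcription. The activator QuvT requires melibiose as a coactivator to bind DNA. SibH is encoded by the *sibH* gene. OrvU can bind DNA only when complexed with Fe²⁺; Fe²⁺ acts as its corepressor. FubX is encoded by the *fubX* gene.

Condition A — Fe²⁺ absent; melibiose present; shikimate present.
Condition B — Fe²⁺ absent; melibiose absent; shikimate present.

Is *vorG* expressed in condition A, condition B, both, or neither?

A only

Condition A:
YilF is produced constitutively and is active.
Fe²⁺ is absent, so OrvU is inactive.
No repressor is bound and YilF is active, so *fubX* is transcribed.
So FubX is produced and active.
Melibiose is present, so QuvT is active.
No repressor is bound and QuvT is active, so *sibH* is transcribed.
So SibH is produced and active.
Shikimate is present, so UlmD is inactive.
No repressor is bound and FubX and SibH are active, so *vorG* is transcribed.
→ *vorG* is ON in A.
Condition B:
YilF is produced constitutively and is active.
Fe²⁺ is absent, so OrvU is inactive.
No repressor is bound and YilF is active, so *fubX* is transcribed.
So FubX is produced and active.
Melibiose is absent, so QuvT is inactive.
Required activator QuvT is absent, so *sibH* is not transcribed.
So SibH is not produced.
Shikimate is present, so UlmD is inactive.
Required activator SibH is absent, so *vorG* is not transcribed.
→ *vorG* is OFF in B.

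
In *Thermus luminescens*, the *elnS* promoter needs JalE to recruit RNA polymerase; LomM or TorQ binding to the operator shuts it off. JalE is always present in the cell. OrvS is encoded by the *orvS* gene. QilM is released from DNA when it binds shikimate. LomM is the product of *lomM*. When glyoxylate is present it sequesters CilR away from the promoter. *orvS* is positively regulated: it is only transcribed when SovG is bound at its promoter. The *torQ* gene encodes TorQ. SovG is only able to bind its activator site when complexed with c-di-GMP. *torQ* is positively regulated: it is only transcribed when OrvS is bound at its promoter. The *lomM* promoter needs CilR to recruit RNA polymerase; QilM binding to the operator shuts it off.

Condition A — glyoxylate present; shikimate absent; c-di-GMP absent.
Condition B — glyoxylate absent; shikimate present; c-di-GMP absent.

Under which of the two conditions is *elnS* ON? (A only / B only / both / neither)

A only

Condition A:
Glyoxylate is present, so CilR is inactive.
Shikimate is absent, so QilM is active.
With repressor QilM bound, *lomM* is not transcribed.
So LomM is not produced.
c-di-GMP is absent, so SovG is inactive.
Required activator SovG is absent, so *orvS* is not transcribed.
So OrvS is not produced.
Required activator OrvS is absent, so *torQ* is not transcribed.
So TorQ is not produced.
JalE is produced constitutively and is active.
No repressor is bound and JalE is active, so *elnS* is transcribed.
→ *elnS* is ON in A.
Condition B:
Glyoxylate is absent, so CilR is active.
Shikimate is present, so QilM is inactive.
No repressor is bound and CilR is active, so *lomM* is transcribed.
So LomM is produced and active.
c-di-GMP is absent, so SovG is inactive.
Required activator SovG is absent, so *orvS* is not transcribed.
So OrvS is not produced.
Required activator OrvS is absent, so *torQ* is not transcribed.
So TorQ is not produced.
JalE is produced constitutively and is active.
With repressor LomM bound, *elnS* is not transcribed.
→ *elnS* is OFF in B.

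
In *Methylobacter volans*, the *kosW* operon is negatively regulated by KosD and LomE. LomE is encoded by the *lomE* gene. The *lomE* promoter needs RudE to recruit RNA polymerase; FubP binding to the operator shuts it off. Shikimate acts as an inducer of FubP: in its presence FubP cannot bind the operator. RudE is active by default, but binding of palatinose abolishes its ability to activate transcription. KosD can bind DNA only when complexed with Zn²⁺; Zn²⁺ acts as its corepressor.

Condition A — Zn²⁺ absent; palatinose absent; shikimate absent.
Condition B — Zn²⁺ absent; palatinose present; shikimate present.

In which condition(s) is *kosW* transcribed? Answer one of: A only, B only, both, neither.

both

Condition A:
Zn²⁺ is absent, so KosD is inactive.
Palatinose is absent, so RudE is active.
Shikimate is absent, so FubP is active.
With repressor FubP bound, *lomE* is not transcribed.
So LomE is not produced.
With no repressor bound, *kosW* is transcribed.
→ *kosW* is ON in A.
Condition B:
Zn²⁺ is absent, so KosD is inactive.
Palatinose is present, so RudE is inactive.
Shikimate is present, so FubP is inactive.
Required activator RudE is absent, so *lomE* is not transcribed.
So LomE is not produced.
With no repressor bound, *kosW* is transcribed.
→ *kosW* is ON in B.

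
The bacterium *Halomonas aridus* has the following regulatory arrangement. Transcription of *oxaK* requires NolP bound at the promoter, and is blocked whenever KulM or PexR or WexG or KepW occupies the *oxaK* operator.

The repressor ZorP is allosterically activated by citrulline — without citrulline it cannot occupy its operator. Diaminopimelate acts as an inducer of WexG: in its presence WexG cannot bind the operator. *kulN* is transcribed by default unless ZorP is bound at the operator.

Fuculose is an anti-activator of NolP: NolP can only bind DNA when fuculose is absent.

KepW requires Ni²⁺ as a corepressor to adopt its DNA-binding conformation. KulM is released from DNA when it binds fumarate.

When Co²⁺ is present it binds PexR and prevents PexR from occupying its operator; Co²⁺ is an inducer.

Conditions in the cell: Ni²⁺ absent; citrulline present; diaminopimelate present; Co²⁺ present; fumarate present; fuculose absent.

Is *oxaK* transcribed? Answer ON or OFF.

Fumarate is present, so KulM is inactive.
Fuculose is absent, so NolP is active.
Co²⁺ is present, so PexR is inactive.
Diaminopimelate is present, so WexG is inactive.
Ni²⁺ is absent, so KepW is inactive.
No repressor is bound and NolP is active, so *oxaK* is transcribed.

ON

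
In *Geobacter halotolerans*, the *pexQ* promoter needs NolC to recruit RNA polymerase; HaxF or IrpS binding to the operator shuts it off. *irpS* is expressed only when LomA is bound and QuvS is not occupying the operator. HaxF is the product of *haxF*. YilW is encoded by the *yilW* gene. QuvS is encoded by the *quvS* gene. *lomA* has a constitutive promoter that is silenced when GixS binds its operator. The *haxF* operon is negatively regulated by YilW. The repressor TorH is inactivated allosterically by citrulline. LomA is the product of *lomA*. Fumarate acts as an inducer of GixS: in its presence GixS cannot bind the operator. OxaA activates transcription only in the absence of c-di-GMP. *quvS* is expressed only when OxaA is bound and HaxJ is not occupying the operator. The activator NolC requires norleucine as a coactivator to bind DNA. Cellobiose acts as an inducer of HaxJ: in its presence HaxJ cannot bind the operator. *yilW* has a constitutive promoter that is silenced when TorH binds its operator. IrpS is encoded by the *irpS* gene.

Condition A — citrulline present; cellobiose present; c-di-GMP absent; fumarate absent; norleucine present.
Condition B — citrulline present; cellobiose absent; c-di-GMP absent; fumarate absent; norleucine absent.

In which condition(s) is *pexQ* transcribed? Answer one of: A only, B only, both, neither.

Condition A:
Citrulline is present, so TorH is inactive.
With no repressor bound, *yilW* is transcribed.
So YilW is produced and active.
With repressor YilW bound, *haxF* is not transcribed.
So HaxF is not produced.
Cellobiose is present, so HaxJ is inactive.
c-di-GMP is absent, so OxaA is active.
No repressor is bound and OxaA is active, so *quvS* is transcribed.
So QuvS is produced and active.
Fumarate is absent, so GixS is active.
With repressor GixS bound, *lomA* is not transcribed.
So LomA is not produced.
With repressor QuvS bound, *irpS* is not transcribed.
So IrpS is not produced.
Norleucine is present, so NolC is active.
No repressor is bound and NolC is active, so *pexQ* is transcribed.
→ *pexQ* is ON in A.
Condition B:
Citrulline is present, so TorH is inactive.
With no repressor bound, *yilW* is transcribed.
So YilW is produced and active.
With repressor YilW bound, *haxF* is not transcribed.
So HaxF is not produced.
Cellobiose is absent, so HaxJ is active.
c-di-GMP is absent, so OxaA is active.
With repressor HaxJ bound, *quvS* is not transcribed.
So QuvS is not produced.
Fumarate is absent, so GixS is active.
With repressor GixS bound, *lomA* is not transcribed.
So LomA is not produced.
Required activator LomA is absent, so *irpS* is not transcribed.
So IrpS is not produced.
Norleucine is absent, so NolC is inactive.
Required activator NolC is absent, so *pexQ* is not transcribed.
→ *pexQ* is OFF in B.

A only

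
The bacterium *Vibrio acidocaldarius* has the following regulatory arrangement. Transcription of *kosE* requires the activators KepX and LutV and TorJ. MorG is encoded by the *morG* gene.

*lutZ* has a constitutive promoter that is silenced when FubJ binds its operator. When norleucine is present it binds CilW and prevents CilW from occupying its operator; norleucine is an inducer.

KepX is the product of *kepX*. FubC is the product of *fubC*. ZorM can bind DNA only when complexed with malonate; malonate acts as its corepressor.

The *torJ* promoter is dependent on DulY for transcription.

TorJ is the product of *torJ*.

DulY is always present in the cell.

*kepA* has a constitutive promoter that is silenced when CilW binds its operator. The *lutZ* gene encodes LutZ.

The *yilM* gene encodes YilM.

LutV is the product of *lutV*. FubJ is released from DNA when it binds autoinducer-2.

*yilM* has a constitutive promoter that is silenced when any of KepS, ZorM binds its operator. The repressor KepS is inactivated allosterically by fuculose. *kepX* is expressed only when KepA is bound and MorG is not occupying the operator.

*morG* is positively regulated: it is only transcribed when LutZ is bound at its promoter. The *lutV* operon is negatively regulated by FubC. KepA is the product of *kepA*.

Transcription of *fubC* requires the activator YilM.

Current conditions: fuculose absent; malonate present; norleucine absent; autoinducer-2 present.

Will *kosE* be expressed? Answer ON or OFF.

Autoinducer-2 is present, so FubJ is inactive.
With no repressor bound, *lutZ* is transcribed.
So LutZ is produced and active.
No repressor is bound and LutZ is active, so *morG* is transcribed.
So MorG is produced and active.
Norleucine is absent, so CilW is active.
With repressor CilW bound, *kepA* is not transcribed.
So KepA is not produced.
With repressor MorG bound, *kepX* is not transcribed.
So KepX is not produced.
Fuculose is absent, so KepS is active.
Malonate is present, so ZorM is active.
With repressor KepS bound, *yilM* is not transcribed.
So YilM is not produced.
Required activator YilM is absent, so *fubC* is not transcribed.
So FubC is not produced.
With no repressor bound, *lutV* is transcribed.
So LutV is produced and active.
DulY is produced constitutively and is active.
No repressor is bound and DulY is active, so *torJ* is transcribed.
So TorJ is produced and active.
Required activator KepX is absent, so *kosE* is not transcribed.

OFF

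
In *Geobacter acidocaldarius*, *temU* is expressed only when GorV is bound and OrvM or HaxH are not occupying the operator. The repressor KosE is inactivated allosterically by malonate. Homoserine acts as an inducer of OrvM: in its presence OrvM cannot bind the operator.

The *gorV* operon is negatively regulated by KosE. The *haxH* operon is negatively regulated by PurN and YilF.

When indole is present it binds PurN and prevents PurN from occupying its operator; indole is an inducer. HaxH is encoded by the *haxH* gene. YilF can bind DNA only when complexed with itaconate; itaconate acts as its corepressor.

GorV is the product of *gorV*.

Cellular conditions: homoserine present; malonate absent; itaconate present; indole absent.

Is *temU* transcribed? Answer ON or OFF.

OFF

Homoserine is present, so OrvM is inactive.
Indole is absent, so PurN is active.
Itaconate is present, so YilF is active.
With repressor PurN bound, *haxH* is not transcribed.
So HaxH is not produced.
Malonate is absent, so KosE is active.
With repressor KosE bound, *gorV* is not transcribed.
So GorV is not produced.
Required activator GorV is absent, so *temU* is not transcribed.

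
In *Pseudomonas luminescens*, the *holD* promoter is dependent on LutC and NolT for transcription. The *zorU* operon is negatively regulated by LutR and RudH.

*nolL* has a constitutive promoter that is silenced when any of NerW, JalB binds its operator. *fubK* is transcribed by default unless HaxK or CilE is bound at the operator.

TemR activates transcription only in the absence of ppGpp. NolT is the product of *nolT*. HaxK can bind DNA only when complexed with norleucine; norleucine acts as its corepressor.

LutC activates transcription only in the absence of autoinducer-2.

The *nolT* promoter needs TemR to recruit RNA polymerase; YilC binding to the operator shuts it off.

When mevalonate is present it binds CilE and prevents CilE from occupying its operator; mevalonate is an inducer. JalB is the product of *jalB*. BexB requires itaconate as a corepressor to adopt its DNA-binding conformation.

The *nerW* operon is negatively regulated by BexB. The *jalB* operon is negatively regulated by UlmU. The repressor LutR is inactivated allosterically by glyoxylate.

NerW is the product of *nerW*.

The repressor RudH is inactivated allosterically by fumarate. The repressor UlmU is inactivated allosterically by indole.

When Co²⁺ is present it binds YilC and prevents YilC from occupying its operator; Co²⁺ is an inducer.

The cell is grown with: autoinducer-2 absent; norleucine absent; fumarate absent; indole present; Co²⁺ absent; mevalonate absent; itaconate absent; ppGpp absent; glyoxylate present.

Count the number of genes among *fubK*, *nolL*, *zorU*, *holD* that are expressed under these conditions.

0

Norleucine is absent, so HaxK is inactive.
Mevalonate is absent, so CilE is active.
With repressor CilE bound, *fubK* is not transcribed.
→ *fubK* is OFF.
Itaconate is absent, so BexB is inactive.
With no repressor bound, *nerW* is transcribed.
So NerW is produced and active.
Indole is present, so UlmU is inactive.
With no repressor bound, *jalB* is transcribed.
So JalB is produced and active.
With repressor NerW bound, *nolL* is not transcribed.
→ *nolL* is OFF.
Glyoxylate is present, so LutR is inactive.
Fumarate is absent, so RudH is active.
With repressor RudH bound, *zorU* is not transcribed.
→ *zorU* is OFF.
Autoinducer-2 is absent, so LutC is active.
ppGpp is absent, so TemR is active.
Co²⁺ is absent, so YilC is active.
With repressor YilC bound, *nolT* is not transcribed.
So NolT is not produced.
Required activator NolT is absent, so *holD* is not transcribed.
→ *holD* is OFF.
0 of the 4 genes are transcribed.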